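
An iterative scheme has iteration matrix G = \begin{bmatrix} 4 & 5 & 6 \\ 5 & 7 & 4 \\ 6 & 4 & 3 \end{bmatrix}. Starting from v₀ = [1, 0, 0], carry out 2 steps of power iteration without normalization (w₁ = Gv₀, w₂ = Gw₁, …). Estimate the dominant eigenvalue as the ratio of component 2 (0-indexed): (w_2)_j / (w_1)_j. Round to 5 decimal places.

10.33333

w1 = Gv₀ = (4, 5, 6)
w2 = Gw1 = (77, 79, 62)
Ratio at component: 62 / 6 = 10.33333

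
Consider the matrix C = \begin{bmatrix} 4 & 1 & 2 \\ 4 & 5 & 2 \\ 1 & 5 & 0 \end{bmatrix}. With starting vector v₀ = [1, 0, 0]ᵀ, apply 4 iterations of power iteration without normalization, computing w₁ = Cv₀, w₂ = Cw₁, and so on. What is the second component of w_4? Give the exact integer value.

w1 = Cv₀ = (4, 4, 1)
w2 = Cw1 = (22, 38, 24)
w3 = Cw2 = (174, 326, 212)
w4 = Cw3 = (1446, 2750, 1804)
The requested component of w4 is 2750.

2750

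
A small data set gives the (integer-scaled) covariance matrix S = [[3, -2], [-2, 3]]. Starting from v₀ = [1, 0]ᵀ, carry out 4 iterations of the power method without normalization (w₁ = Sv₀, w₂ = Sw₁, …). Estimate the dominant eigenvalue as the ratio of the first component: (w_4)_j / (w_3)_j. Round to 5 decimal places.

λ ≈ 4.96825

w1 = Sv₀ = (3·1 + (-2)·0; (-2)·1 + 3·0) = (3, -2)
w2 = Sw1 = (3·3 + (-2)·(-2); (-2)·3 + 3·(-2)) = (13, -12)
w3 = Sw2 = (63, -62)
w4 = Sw3 = (313, -312)
Ratio at component: 313 / 63 = 4.96825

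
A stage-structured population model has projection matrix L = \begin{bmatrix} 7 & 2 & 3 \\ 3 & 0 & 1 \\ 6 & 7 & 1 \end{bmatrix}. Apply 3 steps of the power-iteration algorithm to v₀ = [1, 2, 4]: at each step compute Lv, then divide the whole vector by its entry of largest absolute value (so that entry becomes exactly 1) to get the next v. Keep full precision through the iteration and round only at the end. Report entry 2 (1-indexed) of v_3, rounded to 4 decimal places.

0.3736

Lv0 = (23.00000, 7.00000, 24.00000); divide by 24.00000 → v1 = (0.95833, 0.29167, 1.00000)
Lv1 = (10.29167, 3.87500, 8.79167); divide by 10.29167 → v2 = (1.00000, 0.37652, 0.85425)
Lv2 = (10.31579, 3.85425, 9.48988); divide by 10.31579 → v3 = (1.00000, 0.37363, 0.91994)
Requested entry of v3: 952/2548 = 0.3736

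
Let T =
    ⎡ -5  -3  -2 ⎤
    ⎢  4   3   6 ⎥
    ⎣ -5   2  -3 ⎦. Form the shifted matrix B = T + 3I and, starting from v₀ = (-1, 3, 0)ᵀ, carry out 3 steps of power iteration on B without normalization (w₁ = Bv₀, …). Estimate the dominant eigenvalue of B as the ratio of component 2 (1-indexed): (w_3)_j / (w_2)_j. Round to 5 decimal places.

B = T + 3I has rows (-2, -3, -2); (4, 6, 6); (-5, 2, 0)
w1 = Bv₀ = (-7, 14, 11)
w2 = Bw1 = (-50, 122, 63)
w3 = Bw2 = (-392, 910, 494)
Ratio: 910/122 = 7.45902

7.45902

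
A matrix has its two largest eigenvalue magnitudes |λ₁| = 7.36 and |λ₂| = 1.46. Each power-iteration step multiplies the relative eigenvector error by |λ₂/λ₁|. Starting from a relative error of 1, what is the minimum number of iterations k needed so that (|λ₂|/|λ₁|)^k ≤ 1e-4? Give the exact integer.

6

|λ₂/λ₁| = 1.46/7.36 = 0.19837
Need k ≥ ln(1e-4) / ln(0.19837) = -9.2103 / -1.6176 ≈ 5.694
Smallest integer k satisfying the bound: 6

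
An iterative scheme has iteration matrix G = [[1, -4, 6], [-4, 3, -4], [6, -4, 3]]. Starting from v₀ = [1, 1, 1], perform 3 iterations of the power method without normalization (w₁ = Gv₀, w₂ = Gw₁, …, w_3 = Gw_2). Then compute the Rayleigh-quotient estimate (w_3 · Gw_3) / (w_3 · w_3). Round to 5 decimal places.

11.72341

w1 = Gv₀ = (1·1 + (-4)·1 + 6·1; (-4)·1 + 3·1 + (-4)·1; 6·1 + (-4)·1 + 3·1) = (3, -5, 5)
w2 = Gw1 = (1·3 + (-4)·(-5) + 6·5; (-4)·3 + 3·(-5) + (-4)·5; 6·3 + (-4)·(-5) + 3·5) = (53, -47, 53)
w3 = Gw2 = (559, -565, 665)
Gw3 = (6809, -6591, 7609)
w3·Gw3 = 559·6809 + (-565)·(-6591) + 665·7609 = 12590131; w3·w3 = 559·559 + (-565)·(-565) + 665·665 = 1073931
λ ≈ 12590131/1073931 = 11.72341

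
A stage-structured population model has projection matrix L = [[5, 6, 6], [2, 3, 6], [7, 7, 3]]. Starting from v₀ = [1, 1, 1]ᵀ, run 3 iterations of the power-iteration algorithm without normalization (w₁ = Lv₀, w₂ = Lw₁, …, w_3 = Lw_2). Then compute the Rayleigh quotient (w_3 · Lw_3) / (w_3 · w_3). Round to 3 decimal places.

w1 = Lv₀ = (5·1 + 6·1 + 6·1; 2·1 + 3·1 + 6·1; 7·1 + 7·1 + 3·1) = (17, 11, 17)
w2 = Lw1 = (5·17 + 6·11 + 6·17; 2·17 + 3·11 + 6·17; 7·17 + 7·11 + 3·17) = (253, 169, 247)
w3 = Lw2 = (3761, 2495, 3695)
Lw3 = (55945, 37177, 54877)
w3·Lw3 = 3761·55945 + 2495·37177 + 3695·54877 = 505936275; w3·w3 = 3761·3761 + 2495·2495 + 3695·3695 = 34023171
λ ≈ 505936275/34023171 = 14.870

14.870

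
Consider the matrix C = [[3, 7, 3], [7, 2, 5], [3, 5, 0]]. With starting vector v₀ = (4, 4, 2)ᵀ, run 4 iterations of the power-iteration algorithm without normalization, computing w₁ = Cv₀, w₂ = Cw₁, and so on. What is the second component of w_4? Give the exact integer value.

83980

w1 = Cv₀ = (46, 46, 32)
w2 = Cw1 = (556, 574, 368)
w3 = Cw2 = (6790, 6880, 4538)
w4 = Cw3 = (82144, 83980, 54770)
The requested component of w4 is 83980.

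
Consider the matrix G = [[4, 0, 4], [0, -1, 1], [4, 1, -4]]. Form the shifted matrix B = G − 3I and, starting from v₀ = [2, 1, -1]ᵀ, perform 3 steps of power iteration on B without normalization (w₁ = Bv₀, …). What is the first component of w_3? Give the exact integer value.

-438

B = G − 3I has rows (1, 0, 4); (0, -4, 1); (4, 1, -7)
w1 = Bv₀ = (1·2 + 0·1 + 4·(-1); 0·2 + (-4)·1 + 1·(-1); 4·2 + 1·1 + (-7)·(-1)) = (-2, -5, 16)
w2 = Bw1 = (1·(-2) + 0·(-5) + 4·16; 0·(-2) + (-4)·(-5) + 1·16; 4·(-2) + 1·(-5) + (-7)·16) = (62, 36, -125)
w3 = Bw2 = (-438, -269, 1159)
Requested component of w3: -438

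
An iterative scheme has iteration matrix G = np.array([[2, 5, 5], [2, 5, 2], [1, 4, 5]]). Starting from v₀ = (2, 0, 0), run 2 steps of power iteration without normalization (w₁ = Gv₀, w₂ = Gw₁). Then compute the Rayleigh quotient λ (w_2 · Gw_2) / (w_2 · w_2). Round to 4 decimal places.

λ ≈ 9.9822

w1 = Gv₀ = (2·2 + 5·0 + 5·0; 2·2 + 5·0 + 2·0; 1·2 + 4·0 + 5·0) = (4, 4, 2)
w2 = Gw1 = (2·4 + 5·4 + 5·2; 2·4 + 5·4 + 2·2; 1·4 + 4·4 + 5·2) = (38, 32, 30)
Gw2 = (386, 296, 316)
w2·Gw2 = 38·386 + 32·296 + 30·316 = 33620; w2·w2 = 38·38 + 32·32 + 30·30 = 3368
λ ≈ 33620/3368 = 9.9822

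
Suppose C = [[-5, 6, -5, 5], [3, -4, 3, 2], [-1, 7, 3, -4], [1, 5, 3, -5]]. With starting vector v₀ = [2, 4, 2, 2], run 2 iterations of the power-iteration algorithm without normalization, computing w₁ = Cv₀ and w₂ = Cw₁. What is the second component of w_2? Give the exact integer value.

150

w1 = Cv₀ = (14, 0, 24, 18)
w2 = Cw1 = (-100, 150, -14, -4)
The requested component of w2 is 150.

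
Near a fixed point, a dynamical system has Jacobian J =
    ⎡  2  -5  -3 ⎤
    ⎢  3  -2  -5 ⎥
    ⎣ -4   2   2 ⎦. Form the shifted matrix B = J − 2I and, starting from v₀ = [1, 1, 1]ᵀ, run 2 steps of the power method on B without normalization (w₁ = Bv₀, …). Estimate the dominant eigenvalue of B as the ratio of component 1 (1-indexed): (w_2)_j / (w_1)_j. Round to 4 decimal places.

-4.5000

B = J − 2I has rows (0, -5, -3); (3, -4, -5); (-4, 2, 0)
w1 = Bv₀ = (0·1 + (-5)·1 + (-3)·1; 3·1 + (-4)·1 + (-5)·1; (-4)·1 + 2·1 + 0·1) = (-8, -6, -2)
w2 = Bw1 = (0·(-8) + (-5)·(-6) + (-3)·(-2); 3·(-8) + (-4)·(-6) + (-5)·(-2); (-4)·(-8) + 2·(-6) + 0·(-2)) = (36, 10, 20)
Ratio: 36/-8 = -4.5000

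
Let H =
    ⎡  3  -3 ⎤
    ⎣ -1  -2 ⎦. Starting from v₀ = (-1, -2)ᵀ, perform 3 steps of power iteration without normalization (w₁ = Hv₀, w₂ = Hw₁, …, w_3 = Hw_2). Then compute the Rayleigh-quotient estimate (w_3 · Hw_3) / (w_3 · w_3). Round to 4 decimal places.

w1 = Hv₀ = (3·(-1) + (-3)·(-2); (-1)·(-1) + (-2)·(-2)) = (3, 5)
w2 = Hw1 = (3·3 + (-3)·5; (-1)·3 + (-2)·5) = (-6, -13)
w3 = Hw2 = (21, 32)
Hw3 = (-33, -85)
w3·Hw3 = 21·(-33) + 32·(-85) = -3413; w3·w3 = 21·21 + 32·32 = 1465
λ ≈ -3413/1465 = -2.3297

λ ≈ -2.3297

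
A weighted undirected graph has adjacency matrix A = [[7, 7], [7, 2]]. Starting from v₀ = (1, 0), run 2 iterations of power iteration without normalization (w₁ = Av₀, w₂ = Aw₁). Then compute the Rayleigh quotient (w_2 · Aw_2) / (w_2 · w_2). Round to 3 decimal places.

w1 = Av₀ = (7, 7)
w2 = Aw1 = (98, 63)
Aw2 = (1127, 812)
w2·Aw2 = 98·1127 + 63·812 = 161602; w2·w2 = 98·98 + 63·63 = 13573
λ ≈ 161602/13573 = 11.906

11.906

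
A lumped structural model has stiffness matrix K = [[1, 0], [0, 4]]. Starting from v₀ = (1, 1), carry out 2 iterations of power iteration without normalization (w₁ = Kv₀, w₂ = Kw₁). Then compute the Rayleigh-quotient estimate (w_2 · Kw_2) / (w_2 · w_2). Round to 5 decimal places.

w1 = Kv₀ = (1, 4)
w2 = Kw1 = (1, 16)
Kw2 = (1, 64)
w2·Kw2 = 1·1 + 16·64 = 1025; w2·w2 = 1·1 + 16·16 = 257
λ ≈ 1025/257 = 3.98833

λ ≈ 3.98833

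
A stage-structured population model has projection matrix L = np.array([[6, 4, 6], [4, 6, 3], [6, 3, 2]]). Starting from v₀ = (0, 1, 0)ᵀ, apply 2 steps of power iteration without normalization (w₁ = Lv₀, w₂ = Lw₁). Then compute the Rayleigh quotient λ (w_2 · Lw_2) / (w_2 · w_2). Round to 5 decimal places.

w1 = Lv₀ = (4, 6, 3)
w2 = Lw1 = (66, 61, 48)
Lw2 = (928, 774, 675)
w2·Lw2 = 66·928 + 61·774 + 48·675 = 140862; w2·w2 = 66·66 + 61·61 + 48·48 = 10381
λ ≈ 140862/10381 = 13.56921

13.56921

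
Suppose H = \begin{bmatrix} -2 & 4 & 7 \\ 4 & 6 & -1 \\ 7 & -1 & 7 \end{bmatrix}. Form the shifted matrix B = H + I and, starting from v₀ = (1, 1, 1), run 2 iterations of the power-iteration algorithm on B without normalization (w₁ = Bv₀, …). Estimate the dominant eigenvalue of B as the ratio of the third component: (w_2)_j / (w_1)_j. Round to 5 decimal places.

B = H + I has rows (-1, 4, 7); (4, 7, -1); (7, -1, 8)
w1 = Bv₀ = ((-1)·1 + 4·1 + 7·1; 4·1 + 7·1 + (-1)·1; 7·1 + (-1)·1 + 8·1) = (10, 10, 14)
w2 = Bw1 = ((-1)·10 + 4·10 + 7·14; 4·10 + 7·10 + (-1)·14; 7·10 + (-1)·10 + 8·14) = (128, 96, 172)
Ratio: 172/14 = 12.28571

12.28571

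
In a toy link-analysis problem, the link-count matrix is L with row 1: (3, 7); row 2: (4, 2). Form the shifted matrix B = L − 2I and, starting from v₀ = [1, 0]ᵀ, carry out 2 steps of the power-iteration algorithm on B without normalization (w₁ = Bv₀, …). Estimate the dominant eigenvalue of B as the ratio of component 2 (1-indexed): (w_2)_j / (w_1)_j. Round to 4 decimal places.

B = L − 2I has rows (1, 7); (4, 0)
w1 = Bv₀ = (1·1 + 7·0; 4·1 + 0·0) = (1, 4)
w2 = Bw1 = (1·1 + 7·4; 4·1 + 0·4) = (29, 4)
Ratio: 4/4 = 1.0000

1.0000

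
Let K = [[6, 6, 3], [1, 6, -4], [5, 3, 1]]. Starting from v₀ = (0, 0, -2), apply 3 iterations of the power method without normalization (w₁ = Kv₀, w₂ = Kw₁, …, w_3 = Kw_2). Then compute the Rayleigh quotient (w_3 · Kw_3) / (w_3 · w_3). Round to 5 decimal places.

λ ≈ 9.98657

w1 = Kv₀ = (-6, 8, -2)
w2 = Kw1 = (6, 50, -8)
w3 = Kw2 = (312, 338, 172)
Kw3 = (4416, 1652, 2746)
w3·Kw3 = 312·4416 + 338·1652 + 172·2746 = 2408480; w3·w3 = 312·312 + 338·338 + 172·172 = 241172
λ ≈ 2408480/241172 = 9.98657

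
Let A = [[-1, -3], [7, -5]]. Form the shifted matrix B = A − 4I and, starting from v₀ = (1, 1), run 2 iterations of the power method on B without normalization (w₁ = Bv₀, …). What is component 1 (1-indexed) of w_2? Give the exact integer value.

46

B = A − 4I has rows (-5, -3); (7, -9)
w1 = Bv₀ = ((-5)·1 + (-3)·1; 7·1 + (-9)·1) = (-8, -2)
w2 = Bw1 = ((-5)·(-8) + (-3)·(-2); 7·(-8) + (-9)·(-2)) = (46, -38)
Requested component of w2: 46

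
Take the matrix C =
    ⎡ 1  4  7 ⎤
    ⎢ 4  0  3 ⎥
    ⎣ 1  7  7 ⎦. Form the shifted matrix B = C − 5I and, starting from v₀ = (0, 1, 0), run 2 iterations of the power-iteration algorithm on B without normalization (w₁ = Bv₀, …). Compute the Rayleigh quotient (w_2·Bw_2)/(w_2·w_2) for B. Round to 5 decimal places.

B = C − 5I has rows (-4, 4, 7); (4, -5, 3); (1, 7, 2)
w1 = Bv₀ = ((-4)·0 + 4·1 + 7·0; 4·0 + (-5)·1 + 3·0; 1·0 + 7·1 + 2·0) = (4, -5, 7)
w2 = Bw1 = ((-4)·4 + 4·(-5) + 7·7; 4·4 + (-5)·(-5) + 3·7; 1·4 + 7·(-5) + 2·7) = (13, 62, -17)
Bw2 = (77, -309, 413)
w2·Bw2 = -25178; w2·w2 = 4302; μ ≈ -25178/4302 = -5.85263

μ ≈ -5.85263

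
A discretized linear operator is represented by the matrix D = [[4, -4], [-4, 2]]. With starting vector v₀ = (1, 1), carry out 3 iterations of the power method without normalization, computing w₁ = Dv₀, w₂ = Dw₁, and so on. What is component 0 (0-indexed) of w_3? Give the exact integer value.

48

w1 = Dv₀ = (4·1 + (-4)·1; (-4)·1 + 2·1) = (0, -2)
w2 = Dw1 = (4·0 + (-4)·(-2); (-4)·0 + 2·(-2)) = (8, -4)
w3 = Dw2 = (48, -40)
The requested component of w3 is 48.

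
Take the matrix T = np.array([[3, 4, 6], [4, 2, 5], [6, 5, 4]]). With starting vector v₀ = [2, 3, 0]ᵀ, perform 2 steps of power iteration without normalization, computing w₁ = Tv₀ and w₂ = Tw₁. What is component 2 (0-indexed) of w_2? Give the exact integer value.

286

w1 = Tv₀ = (18, 14, 27)
w2 = Tw1 = (272, 235, 286)
The requested component of w2 is 286.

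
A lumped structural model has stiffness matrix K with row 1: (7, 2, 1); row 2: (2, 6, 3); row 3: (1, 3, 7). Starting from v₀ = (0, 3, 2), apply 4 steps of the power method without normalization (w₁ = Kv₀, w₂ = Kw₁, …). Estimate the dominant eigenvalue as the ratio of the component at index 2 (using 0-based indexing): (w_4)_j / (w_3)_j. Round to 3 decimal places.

λ ≈ 10.455

w1 = Kv₀ = (8, 24, 23)
w2 = Kw1 = (127, 229, 241)
w3 = Kw2 = (1588, 2351, 2501)
w4 = Kw3 = (18319, 24785, 26148)
Ratio at component: 26148 / 2501 = 10.455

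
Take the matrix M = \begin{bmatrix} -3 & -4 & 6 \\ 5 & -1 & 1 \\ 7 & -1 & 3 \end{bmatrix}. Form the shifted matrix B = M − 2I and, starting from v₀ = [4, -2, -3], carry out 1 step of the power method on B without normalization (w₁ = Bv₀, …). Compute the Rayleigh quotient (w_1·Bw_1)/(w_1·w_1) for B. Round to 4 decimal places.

-7.6821

B = M − 2I has rows (-5, -4, 6); (5, -3, 1); (7, -1, 1)
w1 = Bv₀ = (-30, 23, 27)
Bw1 = (220, -192, -206)
w1·Bw1 = -16578; w1·w1 = 2158; μ ≈ -16578/2158 = -7.6821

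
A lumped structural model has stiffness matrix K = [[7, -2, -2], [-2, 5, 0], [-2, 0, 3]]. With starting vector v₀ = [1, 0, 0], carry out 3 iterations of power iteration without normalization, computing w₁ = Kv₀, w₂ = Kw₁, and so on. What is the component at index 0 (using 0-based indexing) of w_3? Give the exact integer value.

487

w1 = Kv₀ = (7, -2, -2)
w2 = Kw1 = (57, -24, -20)
w3 = Kw2 = (487, -234, -174)
The requested component of w3 is 487.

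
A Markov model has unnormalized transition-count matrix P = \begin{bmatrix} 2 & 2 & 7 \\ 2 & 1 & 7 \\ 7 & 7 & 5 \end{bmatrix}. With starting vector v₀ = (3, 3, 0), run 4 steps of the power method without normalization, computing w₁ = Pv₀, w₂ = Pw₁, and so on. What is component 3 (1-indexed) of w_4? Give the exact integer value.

83391

w1 = Pv₀ = (12, 9, 42)
w2 = Pw1 = (336, 327, 357)
w3 = Pw2 = (3825, 3498, 6426)
w4 = Pw3 = (59628, 56130, 83391)
The requested component of w4 is 83391.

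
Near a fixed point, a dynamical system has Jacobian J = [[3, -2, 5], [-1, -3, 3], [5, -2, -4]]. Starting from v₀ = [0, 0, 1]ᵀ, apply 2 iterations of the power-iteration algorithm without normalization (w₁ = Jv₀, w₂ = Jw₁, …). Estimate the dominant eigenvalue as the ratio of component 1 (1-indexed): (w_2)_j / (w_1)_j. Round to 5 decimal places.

λ ≈ -2.20000

w1 = Jv₀ = (3·0 + (-2)·0 + 5·1; (-1)·0 + (-3)·0 + 3·1; 5·0 + (-2)·0 + (-4)·1) = (5, 3, -4)
w2 = Jw1 = (3·5 + (-2)·3 + 5·(-4); (-1)·5 + (-3)·3 + 3·(-4); 5·5 + (-2)·3 + (-4)·(-4)) = (-11, -26, 35)
Ratio at component: -11 / 5 = -2.20000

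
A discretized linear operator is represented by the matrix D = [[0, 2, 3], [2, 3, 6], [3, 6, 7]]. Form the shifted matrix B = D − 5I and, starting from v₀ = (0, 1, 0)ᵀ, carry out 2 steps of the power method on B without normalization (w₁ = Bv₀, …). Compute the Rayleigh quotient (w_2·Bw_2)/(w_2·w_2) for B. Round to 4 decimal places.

0.0684

B = D − 5I has rows (-5, 2, 3); (2, -2, 6); (3, 6, 2)
w1 = Bv₀ = (2, -2, 6)
w2 = Bw1 = (4, 44, 6)
Bw2 = (86, -44, 288)
w2·Bw2 = 136; w2·w2 = 1988; μ ≈ 136/1988 = 0.0684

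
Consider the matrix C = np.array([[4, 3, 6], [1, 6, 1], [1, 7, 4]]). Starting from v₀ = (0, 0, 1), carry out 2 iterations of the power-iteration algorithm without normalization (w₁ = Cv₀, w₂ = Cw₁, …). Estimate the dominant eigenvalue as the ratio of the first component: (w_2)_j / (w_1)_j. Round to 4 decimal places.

λ ≈ 8.5000

w1 = Cv₀ = (4·0 + 3·0 + 6·1; 1·0 + 6·0 + 1·1; 1·0 + 7·0 + 4·1) = (6, 1, 4)
w2 = Cw1 = (4·6 + 3·1 + 6·4; 1·6 + 6·1 + 1·4; 1·6 + 7·1 + 4·4) = (51, 16, 29)
Ratio at component: 51 / 6 = 8.5000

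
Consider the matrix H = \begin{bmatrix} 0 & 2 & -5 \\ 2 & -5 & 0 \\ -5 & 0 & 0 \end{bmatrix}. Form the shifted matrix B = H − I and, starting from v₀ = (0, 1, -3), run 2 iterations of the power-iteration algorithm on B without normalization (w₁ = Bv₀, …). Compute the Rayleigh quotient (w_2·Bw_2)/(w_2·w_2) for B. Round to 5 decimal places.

B = H − I has rows (-1, 2, -5); (2, -6, 0); (-5, 0, -1)
w1 = Bv₀ = ((-1)·0 + 2·1 + (-5)·(-3); 2·0 + (-6)·1 + 0·(-3); (-5)·0 + 0·1 + (-1)·(-3)) = (17, -6, 3)
w2 = Bw1 = ((-1)·17 + 2·(-6) + (-5)·3; 2·17 + (-6)·(-6) + 0·3; (-5)·17 + 0·(-6) + (-1)·3) = (-44, 70, -88)
Bw2 = (624, -508, 308)
w2·Bw2 = -90120; w2·w2 = 14580; μ ≈ -90120/14580 = -6.18107

μ ≈ -6.18107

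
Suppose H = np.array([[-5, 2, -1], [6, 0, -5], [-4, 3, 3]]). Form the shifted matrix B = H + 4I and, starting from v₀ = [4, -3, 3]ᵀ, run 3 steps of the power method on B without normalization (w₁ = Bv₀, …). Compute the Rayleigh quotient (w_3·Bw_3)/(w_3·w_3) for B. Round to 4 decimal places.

B = H + 4I has rows (-1, 2, -1); (6, 4, -5); (-4, 3, 7)
w1 = Bv₀ = (-13, -3, -4)
w2 = Bw1 = (11, -70, 15)
w3 = Bw2 = (-166, -289, -149)
Bw3 = (-263, -1407, -1246)
w3·Bw3 = 635935; w3·w3 = 133278; μ ≈ 635935/133278 = 4.7715

μ ≈ 4.7715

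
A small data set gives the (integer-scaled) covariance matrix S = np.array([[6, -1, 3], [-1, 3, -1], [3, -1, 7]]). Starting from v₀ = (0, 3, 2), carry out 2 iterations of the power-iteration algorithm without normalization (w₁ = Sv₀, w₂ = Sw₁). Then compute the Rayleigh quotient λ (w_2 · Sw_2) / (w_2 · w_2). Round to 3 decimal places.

9.067

w1 = Sv₀ = (6·0 + (-1)·3 + 3·2; (-1)·0 + 3·3 + (-1)·2; 3·0 + (-1)·3 + 7·2) = (3, 7, 11)
w2 = Sw1 = (6·3 + (-1)·7 + 3·11; (-1)·3 + 3·7 + (-1)·11; 3·3 + (-1)·7 + 7·11) = (44, 7, 79)
Sw2 = (494, -102, 678)
w2·Sw2 = 44·494 + 7·(-102) + 79·678 = 74584; w2·w2 = 44·44 + 7·7 + 79·79 = 8226
λ ≈ 74584/8226 = 9.067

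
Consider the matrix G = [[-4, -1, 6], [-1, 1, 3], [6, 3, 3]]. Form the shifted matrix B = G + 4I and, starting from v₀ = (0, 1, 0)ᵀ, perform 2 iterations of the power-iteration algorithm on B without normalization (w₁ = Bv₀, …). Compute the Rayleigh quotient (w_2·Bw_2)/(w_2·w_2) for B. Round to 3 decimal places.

9.806

B = G + 4I has rows (0, -1, 6); (-1, 5, 3); (6, 3, 7)
w1 = Bv₀ = (0·0 + (-1)·1 + 6·0; (-1)·0 + 5·1 + 3·0; 6·0 + 3·1 + 7·0) = (-1, 5, 3)
w2 = Bw1 = (0·(-1) + (-1)·5 + 6·3; (-1)·(-1) + 5·5 + 3·3; 6·(-1) + 3·5 + 7·3) = (13, 35, 30)
Bw2 = (145, 252, 393)
w2·Bw2 = 22495; w2·w2 = 2294; μ ≈ 22495/2294 = 9.806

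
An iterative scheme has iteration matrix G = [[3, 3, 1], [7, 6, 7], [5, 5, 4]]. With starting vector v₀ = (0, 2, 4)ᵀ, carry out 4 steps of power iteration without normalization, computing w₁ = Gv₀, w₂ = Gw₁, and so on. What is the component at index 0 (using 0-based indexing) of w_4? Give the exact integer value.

31816

w1 = Gv₀ = (3·0 + 3·2 + 1·4; 7·0 + 6·2 + 7·4; 5·0 + 5·2 + 4·4) = (10, 40, 26)
w2 = Gw1 = (3·10 + 3·40 + 1·26; 7·10 + 6·40 + 7·26; 5·10 + 5·40 + 4·26) = (176, 492, 354)
w3 = Gw2 = (2358, 6662, 4756)
w4 = Gw3 = (31816, 89770, 64124)
The requested component of w4 is 31816.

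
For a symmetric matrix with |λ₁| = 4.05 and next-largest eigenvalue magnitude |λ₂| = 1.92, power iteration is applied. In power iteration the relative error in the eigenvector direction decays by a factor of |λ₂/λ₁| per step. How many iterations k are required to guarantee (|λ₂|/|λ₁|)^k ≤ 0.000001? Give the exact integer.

19

|λ₂/λ₁| = 1.92/4.05 = 0.47407
Need k ≥ ln(0.000001) / ln(0.47407) = -13.8155 / -0.7464 ≈ 18.510
Smallest integer k satisfying the bound: 19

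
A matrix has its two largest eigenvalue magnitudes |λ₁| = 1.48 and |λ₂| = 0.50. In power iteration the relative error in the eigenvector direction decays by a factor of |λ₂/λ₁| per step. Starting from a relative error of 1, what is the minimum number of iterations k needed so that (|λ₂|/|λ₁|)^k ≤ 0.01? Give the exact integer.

|λ₂/λ₁| = 0.50/1.48 = 0.33784
Need k ≥ ln(0.01) / ln(0.33784) = -4.6052 / -1.0852 ≈ 4.244
Smallest integer k satisfying the bound: 5

5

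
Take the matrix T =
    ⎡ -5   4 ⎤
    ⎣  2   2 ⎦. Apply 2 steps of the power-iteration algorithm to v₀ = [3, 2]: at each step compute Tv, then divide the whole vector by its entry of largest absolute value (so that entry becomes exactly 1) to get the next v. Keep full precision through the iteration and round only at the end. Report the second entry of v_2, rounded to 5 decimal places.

Tv0 = (-7.000000, 10.000000); divide by 10.000000 → v1 = (-0.700000, 1.000000)
Tv1 = (7.500000, 0.600000); divide by 7.500000 → v2 = (1.000000, 0.080000)
Requested entry of v2: 6/75 = 0.08000

0.08000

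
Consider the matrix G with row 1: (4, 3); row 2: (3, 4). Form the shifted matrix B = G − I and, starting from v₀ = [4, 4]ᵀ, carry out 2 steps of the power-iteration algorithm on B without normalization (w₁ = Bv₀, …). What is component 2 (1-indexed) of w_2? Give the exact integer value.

B = G − I has rows (3, 3); (3, 3)
w1 = Bv₀ = (3·4 + 3·4; 3·4 + 3·4) = (24, 24)
w2 = Bw1 = (3·24 + 3·24; 3·24 + 3·24) = (144, 144)
Requested component of w2: 144

144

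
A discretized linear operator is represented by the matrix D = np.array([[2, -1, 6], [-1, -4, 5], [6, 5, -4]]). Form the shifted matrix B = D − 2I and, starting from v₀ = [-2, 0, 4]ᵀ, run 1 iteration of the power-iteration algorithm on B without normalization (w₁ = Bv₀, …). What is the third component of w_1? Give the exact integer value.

B = D − 2I has rows (0, -1, 6); (-1, -6, 5); (6, 5, -6)
w1 = Bv₀ = (0·(-2) + (-1)·0 + 6·4; (-1)·(-2) + (-6)·0 + 5·4; 6·(-2) + 5·0 + (-6)·4) = (24, 22, -36)
Requested component of w1: -36

-36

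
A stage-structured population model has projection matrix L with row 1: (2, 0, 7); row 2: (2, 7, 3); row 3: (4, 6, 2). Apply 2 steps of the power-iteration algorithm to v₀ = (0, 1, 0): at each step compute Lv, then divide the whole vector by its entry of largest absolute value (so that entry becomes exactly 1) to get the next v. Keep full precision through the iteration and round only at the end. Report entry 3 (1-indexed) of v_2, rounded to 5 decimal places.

Lv0 = (0.000000, 7.000000, 6.000000); divide by 7.000000 → v1 = (0.000000, 1.000000, 0.857143)
Lv1 = (6.000000, 9.571429, 7.714286); divide by 9.571429 → v2 = (0.626866, 1.000000, 0.805970)
Requested entry of v2: 54/67 = 0.80597

0.80597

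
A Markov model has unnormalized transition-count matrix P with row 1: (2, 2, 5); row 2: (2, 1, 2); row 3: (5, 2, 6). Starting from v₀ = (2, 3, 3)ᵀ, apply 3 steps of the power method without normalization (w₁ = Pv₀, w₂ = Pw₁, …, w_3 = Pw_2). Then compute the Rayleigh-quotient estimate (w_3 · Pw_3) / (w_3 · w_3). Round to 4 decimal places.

w1 = Pv₀ = (2·2 + 2·3 + 5·3; 2·2 + 1·3 + 2·3; 5·2 + 2·3 + 6·3) = (25, 13, 34)
w2 = Pw1 = (2·25 + 2·13 + 5·34; 2·25 + 1·13 + 2·34; 5·25 + 2·13 + 6·34) = (246, 131, 355)
w3 = Pw2 = (2529, 1333, 3622)
Pw3 = (25834, 13635, 37043)
w3·Pw3 = 2529·25834 + 1333·13635 + 3622·37043 = 217679387; w3·w3 = 2529·2529 + 1333·1333 + 3622·3622 = 21291614
λ ≈ 217679387/21291614 = 10.2237

10.2237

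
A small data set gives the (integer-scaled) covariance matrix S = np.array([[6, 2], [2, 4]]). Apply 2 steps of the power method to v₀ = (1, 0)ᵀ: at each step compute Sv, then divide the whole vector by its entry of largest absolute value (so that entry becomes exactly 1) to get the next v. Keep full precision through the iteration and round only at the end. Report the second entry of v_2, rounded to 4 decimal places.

0.5000

Sv0 = (6.00000, 2.00000); divide by 6.00000 → v1 = (1.00000, 0.33333)
Sv1 = (6.66667, 3.33333); divide by 6.66667 → v2 = (1.00000, 0.50000)
Requested entry of v2: 20/40 = 0.5000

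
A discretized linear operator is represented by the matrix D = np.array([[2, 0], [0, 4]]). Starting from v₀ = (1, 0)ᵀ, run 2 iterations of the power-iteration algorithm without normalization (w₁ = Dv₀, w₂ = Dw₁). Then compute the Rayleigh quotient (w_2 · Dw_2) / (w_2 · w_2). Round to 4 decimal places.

w1 = Dv₀ = (2·1 + 0·0; 0·1 + 4·0) = (2, 0)
w2 = Dw1 = (2·2 + 0·0; 0·2 + 4·0) = (4, 0)
Dw2 = (8, 0)
w2·Dw2 = 4·8 + 0·0 = 32; w2·w2 = 4·4 + 0·0 = 16
λ ≈ 32/16 = 2.0000

λ ≈ 2.0000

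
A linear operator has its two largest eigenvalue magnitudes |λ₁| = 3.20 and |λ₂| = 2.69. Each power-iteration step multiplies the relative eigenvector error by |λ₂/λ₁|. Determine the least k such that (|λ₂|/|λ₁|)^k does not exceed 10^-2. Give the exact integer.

|λ₂/λ₁| = 2.69/3.20 = 0.84063
Need k ≥ ln(10^-2) / ln(0.84063) = -4.6052 / -0.1736 ≈ 26.526
Smallest integer k satisfying the bound: 27

27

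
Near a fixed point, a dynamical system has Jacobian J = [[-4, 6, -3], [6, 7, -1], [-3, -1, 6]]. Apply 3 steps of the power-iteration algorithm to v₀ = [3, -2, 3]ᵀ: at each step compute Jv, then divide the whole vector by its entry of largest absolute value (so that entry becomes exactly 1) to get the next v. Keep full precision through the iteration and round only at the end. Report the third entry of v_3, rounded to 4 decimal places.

Jv0 = (-33.00000, 1.00000, 11.00000); divide by -33.00000 → v1 = (1.00000, -0.03030, -0.33333)
Jv1 = (-3.18182, 6.12121, -4.96970); divide by 6.12121 → v2 = (-0.51980, 1.00000, -0.81188)
Jv2 = (10.51485, 4.69307, -4.31188); divide by 10.51485 → v3 = (1.00000, 0.44633, -0.41008)
Requested entry of v3: 871/-2124 = -0.4101

-0.4101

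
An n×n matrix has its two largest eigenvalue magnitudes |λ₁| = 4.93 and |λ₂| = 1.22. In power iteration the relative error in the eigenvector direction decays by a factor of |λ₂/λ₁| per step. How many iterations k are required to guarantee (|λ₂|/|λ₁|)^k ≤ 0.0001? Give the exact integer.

7

|λ₂/λ₁| = 1.22/4.93 = 0.24746
Need k ≥ ln(0.0001) / ln(0.24746) = -9.2103 / -1.3965 ≈ 6.595
Smallest integer k satisfying the bound: 7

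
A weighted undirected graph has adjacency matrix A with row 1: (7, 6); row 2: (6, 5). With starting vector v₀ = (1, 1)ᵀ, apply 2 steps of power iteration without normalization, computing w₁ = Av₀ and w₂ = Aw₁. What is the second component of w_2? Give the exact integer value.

133

w1 = Av₀ = (13, 11)
w2 = Aw1 = (157, 133)
The requested component of w2 is 133.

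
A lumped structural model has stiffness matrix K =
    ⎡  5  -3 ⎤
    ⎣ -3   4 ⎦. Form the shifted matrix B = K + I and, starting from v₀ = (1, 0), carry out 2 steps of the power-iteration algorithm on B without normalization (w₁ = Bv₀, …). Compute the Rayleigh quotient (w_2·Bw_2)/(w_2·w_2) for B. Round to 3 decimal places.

8.512

B = K + I has rows (6, -3); (-3, 5)
w1 = Bv₀ = (6·1 + (-3)·0; (-3)·1 + 5·0) = (6, -3)
w2 = Bw1 = (6·6 + (-3)·(-3); (-3)·6 + 5·(-3)) = (45, -33)
Bw2 = (369, -300)
w2·Bw2 = 26505; w2·w2 = 3114; μ ≈ 26505/3114 = 8.512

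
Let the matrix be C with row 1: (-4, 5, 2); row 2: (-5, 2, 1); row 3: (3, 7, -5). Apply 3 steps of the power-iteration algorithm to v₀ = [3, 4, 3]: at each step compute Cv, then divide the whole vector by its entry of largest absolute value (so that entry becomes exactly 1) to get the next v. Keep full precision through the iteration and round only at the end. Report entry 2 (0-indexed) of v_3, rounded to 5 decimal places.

Cv0 = (14.000000, -4.000000, 22.000000); divide by 22.000000 → v1 = (0.636364, -0.181818, 1.000000)
Cv1 = (-1.454545, -2.545455, -4.363636); divide by -4.363636 → v2 = (0.333333, 0.583333, 1.000000)
Cv2 = (3.583333, 0.500000, 0.083333); divide by 3.583333 → v3 = (1.000000, 0.139535, 0.023256)
Requested entry of v3: -8/-344 = 0.02326

0.02326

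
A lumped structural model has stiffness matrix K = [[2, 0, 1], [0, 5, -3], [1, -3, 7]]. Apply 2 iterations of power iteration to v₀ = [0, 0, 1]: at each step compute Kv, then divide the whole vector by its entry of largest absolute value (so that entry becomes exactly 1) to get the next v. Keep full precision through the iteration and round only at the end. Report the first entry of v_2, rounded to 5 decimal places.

0.15254

Kv0 = (1.000000, -3.000000, 7.000000); divide by 7.000000 → v1 = (0.142857, -0.428571, 1.000000)
Kv1 = (1.285714, -5.142857, 8.428571); divide by 8.428571 → v2 = (0.152542, -0.610169, 1.000000)
Requested entry of v2: 9/59 = 0.15254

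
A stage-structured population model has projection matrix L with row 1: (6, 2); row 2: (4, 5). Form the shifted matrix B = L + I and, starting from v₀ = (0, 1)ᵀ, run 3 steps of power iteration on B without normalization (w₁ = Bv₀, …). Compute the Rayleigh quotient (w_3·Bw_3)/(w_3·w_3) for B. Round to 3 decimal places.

μ ≈ 9.212

B = L + I has rows (7, 2); (4, 6)
w1 = Bv₀ = (7·0 + 2·1; 4·0 + 6·1) = (2, 6)
w2 = Bw1 = (7·2 + 2·6; 4·2 + 6·6) = (26, 44)
w3 = Bw2 = (270, 368)
Bw3 = (2626, 3288)
w3·Bw3 = 1919004; w3·w3 = 208324; μ ≈ 1919004/208324 = 9.212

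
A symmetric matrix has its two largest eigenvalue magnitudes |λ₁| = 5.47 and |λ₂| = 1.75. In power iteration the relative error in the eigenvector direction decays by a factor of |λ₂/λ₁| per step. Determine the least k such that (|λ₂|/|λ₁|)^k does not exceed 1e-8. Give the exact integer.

|λ₂/λ₁| = 1.75/5.47 = 0.31993
Need k ≥ ln(1e-8) / ln(0.31993) = -18.4207 / -1.1397 ≈ 16.163
Smallest integer k satisfying the bound: 17

17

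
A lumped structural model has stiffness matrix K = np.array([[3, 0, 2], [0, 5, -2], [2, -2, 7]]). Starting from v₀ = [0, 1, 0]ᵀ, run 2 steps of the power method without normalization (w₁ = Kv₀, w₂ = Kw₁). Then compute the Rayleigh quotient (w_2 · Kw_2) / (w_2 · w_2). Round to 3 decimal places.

λ ≈ 7.992

w1 = Kv₀ = (3·0 + 0·1 + 2·0; 0·0 + 5·1 + (-2)·0; 2·0 + (-2)·1 + 7·0) = (0, 5, -2)
w2 = Kw1 = (3·0 + 0·5 + 2·(-2); 0·0 + 5·5 + (-2)·(-2); 2·0 + (-2)·5 + 7·(-2)) = (-4, 29, -24)
Kw2 = (-60, 193, -234)
w2·Kw2 = (-4)·(-60) + 29·193 + (-24)·(-234) = 11453; w2·w2 = (-4)·(-4) + 29·29 + (-24)·(-24) = 1433
λ ≈ 11453/1433 = 7.992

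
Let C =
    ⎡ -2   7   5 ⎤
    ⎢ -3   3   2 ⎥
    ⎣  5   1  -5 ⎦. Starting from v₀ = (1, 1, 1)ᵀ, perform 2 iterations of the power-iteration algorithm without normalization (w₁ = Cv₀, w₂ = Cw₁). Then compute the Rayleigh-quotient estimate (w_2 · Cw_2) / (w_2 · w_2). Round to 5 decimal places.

w1 = Cv₀ = ((-2)·1 + 7·1 + 5·1; (-3)·1 + 3·1 + 2·1; 5·1 + 1·1 + (-5)·1) = (10, 2, 1)
w2 = Cw1 = ((-2)·10 + 7·2 + 5·1; (-3)·10 + 3·2 + 2·1; 5·10 + 1·2 + (-5)·1) = (-1, -22, 47)
Cw2 = (83, 31, -262)
w2·Cw2 = (-1)·83 + (-22)·31 + 47·(-262) = -13079; w2·w2 = (-1)·(-1) + (-22)·(-22) + 47·47 = 2694
λ ≈ -13079/2694 = -4.85486

λ ≈ -4.85486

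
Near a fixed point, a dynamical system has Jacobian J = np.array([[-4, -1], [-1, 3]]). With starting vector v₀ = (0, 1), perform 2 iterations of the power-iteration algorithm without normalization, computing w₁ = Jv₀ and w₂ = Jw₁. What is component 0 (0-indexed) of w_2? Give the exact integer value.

w1 = Jv₀ = ((-4)·0 + (-1)·1; (-1)·0 + 3·1) = (-1, 3)
w2 = Jw1 = ((-4)·(-1) + (-1)·3; (-1)·(-1) + 3·3) = (1, 10)
The requested component of w2 is 1.

1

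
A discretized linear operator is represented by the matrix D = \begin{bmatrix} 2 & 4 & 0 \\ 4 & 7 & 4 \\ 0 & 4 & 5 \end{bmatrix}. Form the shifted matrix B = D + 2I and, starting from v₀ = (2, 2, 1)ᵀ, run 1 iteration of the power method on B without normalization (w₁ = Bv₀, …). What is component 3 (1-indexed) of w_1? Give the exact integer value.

B = D + 2I has rows (4, 4, 0); (4, 9, 4); (0, 4, 7)
w1 = Bv₀ = (4·2 + 4·2 + 0·1; 4·2 + 9·2 + 4·1; 0·2 + 4·2 + 7·1) = (16, 30, 15)
Requested component of w1: 15

15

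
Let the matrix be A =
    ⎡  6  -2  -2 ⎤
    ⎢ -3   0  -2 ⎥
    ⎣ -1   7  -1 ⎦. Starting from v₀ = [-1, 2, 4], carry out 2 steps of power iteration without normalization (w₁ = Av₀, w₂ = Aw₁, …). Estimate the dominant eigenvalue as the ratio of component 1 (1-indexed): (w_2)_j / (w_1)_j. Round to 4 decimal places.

w1 = Av₀ = (-18, -5, 11)
w2 = Aw1 = (-120, 32, -28)
Ratio at component: -120 / -18 = 6.6667

λ ≈ 6.6667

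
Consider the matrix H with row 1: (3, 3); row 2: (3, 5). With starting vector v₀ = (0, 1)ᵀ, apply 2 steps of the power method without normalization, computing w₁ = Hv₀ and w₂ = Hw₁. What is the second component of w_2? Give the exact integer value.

34

w1 = Hv₀ = (3·0 + 3·1; 3·0 + 5·1) = (3, 5)
w2 = Hw1 = (3·3 + 3·5; 3·3 + 5·5) = (24, 34)
The requested component of w2 is 34.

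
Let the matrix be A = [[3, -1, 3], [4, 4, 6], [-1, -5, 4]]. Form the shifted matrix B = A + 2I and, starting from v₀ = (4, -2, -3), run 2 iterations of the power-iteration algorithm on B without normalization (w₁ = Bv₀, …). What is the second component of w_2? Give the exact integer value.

B = A + 2I has rows (5, -1, 3); (4, 6, 6); (-1, -5, 6)
w1 = Bv₀ = (5·4 + (-1)·(-2) + 3·(-3); 4·4 + 6·(-2) + 6·(-3); (-1)·4 + (-5)·(-2) + 6·(-3)) = (13, -14, -12)
w2 = Bw1 = (5·13 + (-1)·(-14) + 3·(-12); 4·13 + 6·(-14) + 6·(-12); (-1)·13 + (-5)·(-14) + 6·(-12)) = (43, -104, -15)
Requested component of w2: -104

-104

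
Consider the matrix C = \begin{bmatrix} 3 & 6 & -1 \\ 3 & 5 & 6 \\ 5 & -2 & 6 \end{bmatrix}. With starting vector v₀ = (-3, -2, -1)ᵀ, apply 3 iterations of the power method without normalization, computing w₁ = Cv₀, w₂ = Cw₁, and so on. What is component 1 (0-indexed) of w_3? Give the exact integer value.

w1 = Cv₀ = (3·(-3) + 6·(-2) + (-1)·(-1); 3·(-3) + 5·(-2) + 6·(-1); 5·(-3) + (-2)·(-2) + 6·(-1)) = (-20, -25, -17)
w2 = Cw1 = (3·(-20) + 6·(-25) + (-1)·(-17); 3·(-20) + 5·(-25) + 6·(-17); 5·(-20) + (-2)·(-25) + 6·(-17)) = (-193, -287, -152)
w3 = Cw2 = (-2149, -2926, -1303)
The requested component of w3 is -2926.

-2926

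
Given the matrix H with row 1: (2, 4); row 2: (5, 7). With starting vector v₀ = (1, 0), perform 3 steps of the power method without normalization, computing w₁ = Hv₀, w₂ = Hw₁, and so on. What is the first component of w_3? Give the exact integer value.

228

w1 = Hv₀ = (2·1 + 4·0; 5·1 + 7·0) = (2, 5)
w2 = Hw1 = (2·2 + 4·5; 5·2 + 7·5) = (24, 45)
w3 = Hw2 = (228, 435)
The requested component of w3 is 228.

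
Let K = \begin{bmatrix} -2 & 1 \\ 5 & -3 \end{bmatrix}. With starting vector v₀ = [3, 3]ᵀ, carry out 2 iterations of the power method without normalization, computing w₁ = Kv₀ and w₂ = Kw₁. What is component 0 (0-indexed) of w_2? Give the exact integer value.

12

w1 = Kv₀ = ((-2)·3 + 1·3; 5·3 + (-3)·3) = (-3, 6)
w2 = Kw1 = ((-2)·(-3) + 1·6; 5·(-3) + (-3)·6) = (12, -33)
The requested component of w2 is 12.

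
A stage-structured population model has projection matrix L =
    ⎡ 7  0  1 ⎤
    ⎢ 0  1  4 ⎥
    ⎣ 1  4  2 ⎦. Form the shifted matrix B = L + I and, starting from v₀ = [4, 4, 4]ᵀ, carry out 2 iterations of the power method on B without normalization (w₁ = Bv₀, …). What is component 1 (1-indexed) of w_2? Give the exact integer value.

320

B = L + I has rows (8, 0, 1); (0, 2, 4); (1, 4, 3)
w1 = Bv₀ = (36, 24, 32)
w2 = Bw1 = (320, 176, 228)
Requested component of w2: 320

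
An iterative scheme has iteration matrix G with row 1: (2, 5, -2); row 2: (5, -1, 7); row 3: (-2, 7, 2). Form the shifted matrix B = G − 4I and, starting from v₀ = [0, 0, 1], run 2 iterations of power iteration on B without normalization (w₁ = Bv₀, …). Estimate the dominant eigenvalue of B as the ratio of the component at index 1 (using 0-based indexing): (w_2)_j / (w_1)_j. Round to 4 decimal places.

B = G − 4I has rows (-2, 5, -2); (5, -5, 7); (-2, 7, -2)
w1 = Bv₀ = (-2, 7, -2)
w2 = Bw1 = (43, -59, 57)
Ratio: -59/7 = -8.4286

-8.4286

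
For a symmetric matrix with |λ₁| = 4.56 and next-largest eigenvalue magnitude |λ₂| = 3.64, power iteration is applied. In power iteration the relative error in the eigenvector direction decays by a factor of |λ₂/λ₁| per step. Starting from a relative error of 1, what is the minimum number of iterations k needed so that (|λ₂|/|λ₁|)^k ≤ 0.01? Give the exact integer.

|λ₂/λ₁| = 3.64/4.56 = 0.79825
Need k ≥ ln(0.01) / ln(0.79825) = -4.6052 / -0.2253 ≈ 20.437
Smallest integer k satisfying the bound: 21

21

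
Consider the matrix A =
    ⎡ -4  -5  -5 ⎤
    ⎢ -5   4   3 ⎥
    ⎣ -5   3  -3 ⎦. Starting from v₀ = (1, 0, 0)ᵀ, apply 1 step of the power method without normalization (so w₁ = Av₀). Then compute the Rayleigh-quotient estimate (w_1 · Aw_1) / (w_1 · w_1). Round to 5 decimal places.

w1 = Av₀ = (-4, -5, -5)
Aw1 = (66, -15, 20)
w1·Aw1 = (-4)·66 + (-5)·(-15) + (-5)·20 = -289; w1·w1 = (-4)·(-4) + (-5)·(-5) + (-5)·(-5) = 66
λ ≈ -289/66 = -4.37879

-4.37879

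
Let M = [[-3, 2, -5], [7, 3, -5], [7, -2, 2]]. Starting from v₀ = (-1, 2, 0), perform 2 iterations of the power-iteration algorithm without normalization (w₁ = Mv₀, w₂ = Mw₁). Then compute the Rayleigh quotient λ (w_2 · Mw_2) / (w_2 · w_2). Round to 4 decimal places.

3.2864

w1 = Mv₀ = ((-3)·(-1) + 2·2 + (-5)·0; 7·(-1) + 3·2 + (-5)·0; 7·(-1) + (-2)·2 + 2·0) = (7, -1, -11)
w2 = Mw1 = ((-3)·7 + 2·(-1) + (-5)·(-11); 7·7 + 3·(-1) + (-5)·(-11); 7·7 + (-2)·(-1) + 2·(-11)) = (32, 101, 29)
Mw2 = (-39, 382, 80)
w2·Mw2 = 32·(-39) + 101·382 + 29·80 = 39654; w2·w2 = 32·32 + 101·101 + 29·29 = 12066
λ ≈ 39654/12066 = 3.2864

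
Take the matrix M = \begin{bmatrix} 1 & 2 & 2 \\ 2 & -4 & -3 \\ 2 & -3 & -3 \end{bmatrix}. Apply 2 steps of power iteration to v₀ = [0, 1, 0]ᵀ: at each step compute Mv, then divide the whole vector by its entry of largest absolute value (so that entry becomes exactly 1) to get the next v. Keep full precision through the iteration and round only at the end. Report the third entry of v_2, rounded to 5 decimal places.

0.86207

Mv0 = (2.000000, -4.000000, -3.000000); divide by -4.000000 → v1 = (-0.500000, 1.000000, 0.750000)
Mv1 = (3.000000, -7.250000, -6.250000); divide by -7.250000 → v2 = (-0.413793, 1.000000, 0.862069)
Requested entry of v2: 25/29 = 0.86207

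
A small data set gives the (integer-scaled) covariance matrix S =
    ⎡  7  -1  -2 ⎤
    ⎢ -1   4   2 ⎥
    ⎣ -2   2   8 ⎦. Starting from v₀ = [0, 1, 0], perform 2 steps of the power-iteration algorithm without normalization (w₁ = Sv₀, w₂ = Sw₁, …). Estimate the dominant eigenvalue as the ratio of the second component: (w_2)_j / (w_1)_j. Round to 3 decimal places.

λ ≈ 5.250

w1 = Sv₀ = (7·0 + (-1)·1 + (-2)·0; (-1)·0 + 4·1 + 2·0; (-2)·0 + 2·1 + 8·0) = (-1, 4, 2)
w2 = Sw1 = (7·(-1) + (-1)·4 + (-2)·2; (-1)·(-1) + 4·4 + 2·2; (-2)·(-1) + 2·4 + 8·2) = (-15, 21, 26)
Ratio at component: 21 / 4 = 5.250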